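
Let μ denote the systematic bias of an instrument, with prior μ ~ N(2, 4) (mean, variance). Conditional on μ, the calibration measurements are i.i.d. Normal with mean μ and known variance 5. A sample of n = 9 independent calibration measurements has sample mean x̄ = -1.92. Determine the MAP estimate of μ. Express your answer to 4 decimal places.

n = 9, x̄ = -1.92.
For a Normal prior and Normal likelihood with known variance, the posterior is Normal; its mode equals its mean, the precision-weighted average.
Prior precision 1/σ₀² = 1/4 = 0.25; data precision n/σ² = 9/5 = 1.8.
μ̂ = (0.25·2 + 1.8·(-1.92)) / (0.25 + 1.8) = (-2.956)/2.05 = -1478/1025 ≈ -1.4420.

μ̂_MAP = -1.4420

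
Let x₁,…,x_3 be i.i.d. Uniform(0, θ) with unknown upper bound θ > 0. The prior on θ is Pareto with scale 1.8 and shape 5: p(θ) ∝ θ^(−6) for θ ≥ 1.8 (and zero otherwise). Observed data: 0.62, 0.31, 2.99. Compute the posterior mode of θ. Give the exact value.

The Uniform(0, θ) likelihood is θ^(−n) for θ ≥ max(xᵢ), zero otherwise. Here max(xᵢ) = 2.99.
Posterior ∝ θ^(−6) · θ^(−3) = θ^(−9) on θ ≥ max(1.8, 2.99) = 2.99.
This density is strictly decreasing in θ, so the posterior mode lies at the lower boundary of the support.

θ̂_MAP = 2.99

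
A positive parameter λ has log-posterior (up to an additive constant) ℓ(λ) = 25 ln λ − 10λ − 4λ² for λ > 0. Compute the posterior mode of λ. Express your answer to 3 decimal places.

λ̂_MAP = 1.250

ℓ'(λ) = 25/λ − 10 − 8λ. Setting this to zero and multiplying by λ: 8λ² + 10λ − 25 = 0.
λ = (−10 + √(10² + 4·8·25)) / (2·8) = (−10 + √900) / 16 = (−10 + 30)/16 = 5/4.
ℓ''(λ) = −25/λ² − 8 < 0, confirming a maximum.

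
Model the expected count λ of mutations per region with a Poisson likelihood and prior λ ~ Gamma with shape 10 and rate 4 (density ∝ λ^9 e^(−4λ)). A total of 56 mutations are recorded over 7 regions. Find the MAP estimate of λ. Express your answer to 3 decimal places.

Σxᵢ = 56, n = 7.
Posterior ∝ λ^9e^(−4λ) · λ^56e^(−7λ) = λ^65e^(−11λ), i.e. Gamma(shape=66, rate=11).
The mode of a Gamma(a, b) with a ≥ 1 (shape–rate) is (a−1)/b = 65/11 ≈ 5.909.

λ̂_MAP = 5.909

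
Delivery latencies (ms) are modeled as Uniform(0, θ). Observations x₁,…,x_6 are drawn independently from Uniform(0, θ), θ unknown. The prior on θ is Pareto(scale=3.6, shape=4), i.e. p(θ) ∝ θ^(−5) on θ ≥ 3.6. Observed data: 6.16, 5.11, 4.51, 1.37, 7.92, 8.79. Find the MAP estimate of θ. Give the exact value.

The Uniform(0, θ) likelihood is θ^(−n) for θ ≥ max(xᵢ), zero otherwise. Here max(xᵢ) = 8.79.
Posterior ∝ θ^(−5) · θ^(−6) = θ^(−11) on θ ≥ max(3.6, 8.79) = 8.79.
This density is strictly decreasing in θ, so the posterior mode lies at the lower boundary of the support.

θ̂_MAP = 8.79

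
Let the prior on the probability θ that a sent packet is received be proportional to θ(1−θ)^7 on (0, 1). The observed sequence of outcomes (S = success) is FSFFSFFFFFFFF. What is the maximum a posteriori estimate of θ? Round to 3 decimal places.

The prior density ∝ θ(1−θ)^7 is the kernel of Beta(2, 8).
Data: 2 successes in 13 trials (from the sequence). The binomial likelihood contributes θ^2(1−θ)^11, so the posterior is Beta(2+2, 8+11) = Beta(4, 19).
For Beta(a, b) with a, b > 1 the mode is (a−1)/(a+b−2) = 3/21 ≈ 0.143.

θ̂_MAP = 0.143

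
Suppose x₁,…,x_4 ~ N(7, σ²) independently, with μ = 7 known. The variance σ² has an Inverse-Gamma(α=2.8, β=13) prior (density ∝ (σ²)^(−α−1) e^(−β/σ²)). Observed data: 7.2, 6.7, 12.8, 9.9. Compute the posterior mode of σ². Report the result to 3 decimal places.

σ̂²_MAP = 5.878

Sum of squared deviations about the known mean: SS = (7.2−7)² + (6.7−7)² + (12.8−7)² + (9.9−7)² = 42.18.
The Normal likelihood contributes (σ²)^(−n/2) exp(−SS/(2σ²)), so the posterior is Inverse-Gamma(α + n/2, β + SS/2) = Inverse-Gamma(4.8, 34.09).
The mode of Inverse-Gamma(a, b) is b/(a+1) = 34.09/5.8 ≈ 5.878.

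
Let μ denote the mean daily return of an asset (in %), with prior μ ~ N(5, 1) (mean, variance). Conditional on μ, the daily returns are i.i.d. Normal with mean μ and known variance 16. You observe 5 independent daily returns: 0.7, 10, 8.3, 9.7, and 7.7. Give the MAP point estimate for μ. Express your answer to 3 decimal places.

n = 5; x̄ = (0.7 + 10 + 8.3 + 9.7 + 7.7)/5 = 36.4/5 = 7.28.
For a Normal prior and Normal likelihood with known variance, the posterior is Normal; its mode equals its mean, the precision-weighted average.
Prior precision 1/σ₀² = 1/1 = 1; data precision n/σ² = 5/16 = 0.3125.
μ̂ = (1·5 + 0.3125·7.28) / (1 + 0.3125) = 7.275/1.3125 = 194/35 ≈ 5.543.

μ̂_MAP = 5.543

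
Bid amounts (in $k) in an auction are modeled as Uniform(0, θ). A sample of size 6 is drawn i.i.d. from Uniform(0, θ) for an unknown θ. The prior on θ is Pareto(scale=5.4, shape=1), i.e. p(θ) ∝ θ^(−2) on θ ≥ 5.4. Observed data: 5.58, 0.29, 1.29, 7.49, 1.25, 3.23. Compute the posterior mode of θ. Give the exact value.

The Uniform(0, θ) likelihood is θ^(−n) for θ ≥ max(xᵢ), zero otherwise. Here max(xᵢ) = 7.49.
Posterior ∝ θ^(−2) · θ^(−6) = θ^(−8) on θ ≥ max(5.4, 7.49) = 7.49.
This density is strictly decreasing in θ, so the posterior mode lies at the lower boundary of the support.

θ̂_MAP = 7.49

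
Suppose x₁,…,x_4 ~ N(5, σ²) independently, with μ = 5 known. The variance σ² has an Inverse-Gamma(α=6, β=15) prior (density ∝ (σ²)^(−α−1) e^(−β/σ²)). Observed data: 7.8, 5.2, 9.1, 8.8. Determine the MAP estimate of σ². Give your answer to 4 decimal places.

σ̂²_MAP = 3.8406

Sum of squared deviations about the known mean: SS = (7.8−5)² + (5.2−5)² + (9.1−5)² + (8.8−5)² = 39.13.
The Normal likelihood contributes (σ²)^(−n/2) exp(−SS/(2σ²)), so the posterior is Inverse-Gamma(α + n/2, β + SS/2) = Inverse-Gamma(8, 34.565).
The mode of Inverse-Gamma(a, b) is b/(a+1) = 34.565/9 ≈ 3.8406.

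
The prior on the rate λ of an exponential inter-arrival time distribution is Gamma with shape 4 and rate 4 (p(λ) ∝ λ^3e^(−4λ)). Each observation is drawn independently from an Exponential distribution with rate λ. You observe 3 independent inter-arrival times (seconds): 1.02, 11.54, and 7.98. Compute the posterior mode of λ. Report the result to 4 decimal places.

The Exponential(rate=λ) likelihood is ∝ λ^n e^(−λΣtᵢ). Here n = 3 and Σtᵢ = 1.02 + 11.54 + 7.98 = 20.54.
Posterior ∝ λ^3e^(−4λ) · λ^3e^(−20.54λ) = λ^6e^(−24.54λ), i.e. Gamma(7, 24.54).
Mode = (a−1)/b = 6/24.54 ≈ 0.2445.

λ̂_MAP = 0.2445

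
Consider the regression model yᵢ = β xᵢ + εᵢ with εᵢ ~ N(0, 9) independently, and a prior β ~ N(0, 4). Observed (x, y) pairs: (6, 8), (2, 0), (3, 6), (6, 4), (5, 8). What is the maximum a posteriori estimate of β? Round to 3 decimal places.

log p(β | y) = −Σ(yᵢ − βxᵢ)²/(2·9) − β²/(2·4) + const.
Setting the derivative to zero: Σxᵢ(yᵢ − βxᵢ)/9 − β/4 = 0, so β = Σxᵢyᵢ / (Σxᵢ² + σ²/τ²).
Σxᵢyᵢ = 6·8 + 2·0 + 3·6 + 6·4 + 5·8 = 130; Σxᵢ² = 110; σ²/τ² = 2.25.
β̂_MAP = 130 / (110 + 2.25) = 130/112.25 ≈ 1.158.

β̂_MAP = 1.158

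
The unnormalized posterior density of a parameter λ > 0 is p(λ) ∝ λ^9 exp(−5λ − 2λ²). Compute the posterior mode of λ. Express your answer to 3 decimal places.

ℓ'(λ) = 9/λ − 5 − 4λ. Setting this to zero and multiplying by λ: 4λ² + 5λ − 9 = 0.
λ = (−5 + √(5² + 4·4·9)) / (2·4) = (−5 + √169) / 8 = (−5 + 13)/8 = 1.
ℓ''(λ) = −9/λ² − 4 < 0, confirming a maximum.

λ̂_MAP = 1.000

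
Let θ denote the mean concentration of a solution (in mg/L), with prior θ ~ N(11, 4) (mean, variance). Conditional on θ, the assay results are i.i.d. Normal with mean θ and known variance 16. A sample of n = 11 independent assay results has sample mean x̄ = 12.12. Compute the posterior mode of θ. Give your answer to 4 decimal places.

θ̂_MAP = 11.8213

n = 11, x̄ = 12.12.
For a Normal prior and Normal likelihood with known variance, the posterior is Normal; its mode equals its mean, the precision-weighted average.
Prior precision 1/σ₀² = 1/4 = 0.25; data precision n/σ² = 11/16 = 0.6875.
θ̂ = (0.25·11 + 0.6875·12.12) / (0.25 + 0.6875) = 11.0825/0.9375 = 4433/375 ≈ 11.8213.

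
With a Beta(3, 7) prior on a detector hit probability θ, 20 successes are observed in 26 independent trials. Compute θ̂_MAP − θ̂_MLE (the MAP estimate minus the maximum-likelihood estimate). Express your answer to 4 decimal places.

MAP − MLE = -0.1222

Posterior is Beta(23, 13); MAP = (23−1)/(36−2) = 22/34 ≈ 0.64706.
MLE ignores the prior: θ̂_MLE = k/n = 20/26 ≈ 0.76923.
Difference = 22/34 − 20/26 = -27/221 ≈ -0.1222.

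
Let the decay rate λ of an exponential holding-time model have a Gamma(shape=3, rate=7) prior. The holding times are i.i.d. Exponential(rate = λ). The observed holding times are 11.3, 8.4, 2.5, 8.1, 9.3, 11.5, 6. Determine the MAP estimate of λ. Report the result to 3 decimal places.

The Exponential(rate=λ) likelihood is ∝ λ^n e^(−λΣtᵢ). Here n = 7 and Σtᵢ = 11.3 + 8.4 + 2.5 + 8.1 + 9.3 + 11.5 + 6 = 57.1.
Posterior ∝ λ^2e^(−7λ) · λ^7e^(−57.1λ) = λ^9e^(−64.1λ), i.e. Gamma(10, 64.1).
Mode = (a−1)/b = 9/64.1 ≈ 0.140.

λ̂_MAP = 0.140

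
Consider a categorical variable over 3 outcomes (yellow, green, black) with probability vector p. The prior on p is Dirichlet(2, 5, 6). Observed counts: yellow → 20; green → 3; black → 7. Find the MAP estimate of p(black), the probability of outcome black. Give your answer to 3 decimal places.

MAP estimate of p(black) = 0.300

The posterior is Dirichlet(αᵢ + nᵢ) = Dirichlet(22, 8, 13).
For a Dirichlet(a₁,…,a_K) with all aᵢ > 1, the mode has j-th component (aⱼ − 1)/(Σaᵢ − K).
Here Σaᵢ = 43 and K = 3, so p(black) = (13 − 1)/(43 − 3) = 12/40 ≈ 0.300.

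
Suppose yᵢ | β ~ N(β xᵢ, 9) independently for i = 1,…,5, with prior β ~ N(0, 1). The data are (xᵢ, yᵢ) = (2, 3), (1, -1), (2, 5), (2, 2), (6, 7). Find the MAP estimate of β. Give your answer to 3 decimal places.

log p(β | y) = −Σ(yᵢ − βxᵢ)²/(2·9) − β²/(2·1) + const.
Setting the derivative to zero: Σxᵢ(yᵢ − βxᵢ)/9 − β/1 = 0, so β = Σxᵢyᵢ / (Σxᵢ² + σ²/τ²).
Σxᵢyᵢ = 2·3 + 1·(-1) + 2·5 + 2·2 + 6·7 = 61; Σxᵢ² = 49; σ²/τ² = 9.
β̂_MAP = 61 / (49 + 9) = 61/58 ≈ 1.052.

β̂_MAP = 1.052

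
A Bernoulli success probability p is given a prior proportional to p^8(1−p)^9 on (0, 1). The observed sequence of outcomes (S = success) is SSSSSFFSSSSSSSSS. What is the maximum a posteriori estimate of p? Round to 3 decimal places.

The prior density ∝ p^8(1−p)^9 is the kernel of Beta(9, 10).
Data: 14 successes in 16 trials (from the sequence). The binomial likelihood contributes p^14(1−p)^2, so the posterior is Beta(9+14, 10+2) = Beta(23, 12).
For Beta(a, b) with a, b > 1 the mode is (a−1)/(a+b−2) = 22/33 ≈ 0.667.

p̂_MAP = 0.667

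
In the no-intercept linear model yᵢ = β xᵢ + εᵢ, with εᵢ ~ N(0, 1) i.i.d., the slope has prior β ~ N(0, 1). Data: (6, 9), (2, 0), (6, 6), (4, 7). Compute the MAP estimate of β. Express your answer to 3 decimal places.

log p(β | y) = −Σ(yᵢ − βxᵢ)²/(2·1) − β²/(2·1) + const.
Setting the derivative to zero: Σxᵢ(yᵢ − βxᵢ)/1 − β/1 = 0, so β = Σxᵢyᵢ / (Σxᵢ² + σ²/τ²).
Σxᵢyᵢ = 6·9 + 2·0 + 6·6 + 4·7 = 118; Σxᵢ² = 92; σ²/τ² = 1.
β̂_MAP = 118 / (92 + 1) = 118/93 ≈ 1.269.

β̂_MAP = 1.269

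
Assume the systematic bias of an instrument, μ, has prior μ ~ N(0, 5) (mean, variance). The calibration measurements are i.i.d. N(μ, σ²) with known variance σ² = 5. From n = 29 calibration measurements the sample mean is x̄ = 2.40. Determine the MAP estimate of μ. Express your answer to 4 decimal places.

n = 29, x̄ = 2.40.
For a Normal prior and Normal likelihood with known variance, the posterior is Normal; its mode equals its mean, the precision-weighted average.
Prior precision 1/σ₀² = 1/5 = 0.2; data precision n/σ² = 29/5 = 5.8.
μ̂ = (0.2·0 + 5.8·2.4) / (0.2 + 5.8) = 13.92/6 = 2.3200.

μ̂_MAP = 2.3200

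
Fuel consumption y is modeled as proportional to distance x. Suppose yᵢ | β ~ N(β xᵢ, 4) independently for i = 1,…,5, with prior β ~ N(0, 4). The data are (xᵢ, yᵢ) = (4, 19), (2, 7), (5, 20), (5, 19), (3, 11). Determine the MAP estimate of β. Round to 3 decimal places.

β̂_MAP = 3.975

log p(β | y) = −Σ(yᵢ − βxᵢ)²/(2·4) − β²/(2·4) + const.
Setting the derivative to zero: Σxᵢ(yᵢ − βxᵢ)/4 − β/4 = 0, so β = Σxᵢyᵢ / (Σxᵢ² + σ²/τ²).
Σxᵢyᵢ = 4·19 + 2·7 + 5·20 + 5·19 + 3·11 = 318; Σxᵢ² = 79; σ²/τ² = 1.
β̂_MAP = 318 / (79 + 1) = 318/80 ≈ 3.975.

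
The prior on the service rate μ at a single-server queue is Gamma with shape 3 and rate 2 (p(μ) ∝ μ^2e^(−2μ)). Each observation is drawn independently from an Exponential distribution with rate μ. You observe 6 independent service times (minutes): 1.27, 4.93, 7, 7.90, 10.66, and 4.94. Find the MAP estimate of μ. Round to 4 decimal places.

The Exponential(rate=μ) likelihood is ∝ μ^n e^(−μΣtᵢ). Here n = 6 and Σtᵢ = 1.27 + 4.93 + 7 + 7.90 + 10.66 + 4.94 = 36.70.
Posterior ∝ μ^2e^(−2μ) · μ^6e^(−36.70μ) = μ^8e^(−38.70μ), i.e. Gamma(9, 38.70).
Mode = (a−1)/b = 8/38.70 ≈ 0.2067.

μ̂_MAP = 0.2067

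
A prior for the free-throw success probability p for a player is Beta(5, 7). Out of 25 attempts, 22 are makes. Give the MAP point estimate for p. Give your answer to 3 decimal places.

Prior: Beta(5, 7).
Data: 22 successes in 25 trials. The binomial likelihood contributes p^22(1−p)^3, so the posterior is Beta(5+22, 7+3) = Beta(27, 10).
For Beta(a, b) with a, b > 1 the mode is (a−1)/(a+b−2) = 26/35 ≈ 0.743.

p̂_MAP = 0.743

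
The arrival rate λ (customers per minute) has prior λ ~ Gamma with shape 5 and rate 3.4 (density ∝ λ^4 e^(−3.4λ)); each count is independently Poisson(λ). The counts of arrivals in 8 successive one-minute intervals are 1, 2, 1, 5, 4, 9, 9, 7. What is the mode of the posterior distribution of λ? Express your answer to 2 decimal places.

Σxᵢ = 1+2+1+5+4+9+9+7 = 38, with n = 8.
Posterior ∝ λ^4e^(−3.4λ) · λ^38e^(−8λ) = λ^42e^(−11.4λ), i.e. Gamma(shape=43, rate=11.4).
The mode of a Gamma(a, b) with a ≥ 1 (shape–rate) is (a−1)/b = 42/11.4 ≈ 3.68.

λ̂_MAP = 3.68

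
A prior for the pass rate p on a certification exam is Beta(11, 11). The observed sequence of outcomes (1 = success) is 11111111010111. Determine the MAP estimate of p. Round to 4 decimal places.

p̂_MAP = 0.6471

Prior: Beta(11, 11).
Data: 12 successes in 14 trials (from the sequence). The binomial likelihood contributes p^12(1−p)^2, so the posterior is Beta(11+12, 11+2) = Beta(23, 13).
For Beta(a, b) with a, b > 1 the mode is (a−1)/(a+b−2) = 22/34 ≈ 0.6471.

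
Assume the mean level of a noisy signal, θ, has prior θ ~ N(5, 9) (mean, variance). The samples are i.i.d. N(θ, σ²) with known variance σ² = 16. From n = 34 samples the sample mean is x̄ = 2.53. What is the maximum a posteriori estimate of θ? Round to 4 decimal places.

n = 34, x̄ = 2.53.
For a Normal prior and Normal likelihood with known variance, the posterior is Normal; its mode equals its mean, the precision-weighted average.
Prior precision 1/σ₀² = 1/9; data precision n/σ² = 34/16 = 2.125.
θ̂ = ((1/9)·5 + 2.125·2.53) / (1/9 + 2.125) = (42709/7200)/(161/72) = 42709/16100 ≈ 2.6527.

θ̂_MAP = 2.6527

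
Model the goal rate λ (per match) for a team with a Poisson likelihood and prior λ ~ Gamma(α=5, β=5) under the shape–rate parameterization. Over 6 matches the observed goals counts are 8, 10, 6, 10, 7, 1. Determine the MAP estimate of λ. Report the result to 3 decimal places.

λ̂_MAP = 4.182

Σxᵢ = 8+10+6+10+7+1 = 42, with n = 6.
Posterior ∝ λ^4e^(−5λ) · λ^42e^(−6λ) = λ^46e^(−11λ), i.e. Gamma(shape=47, rate=11).
The mode of a Gamma(a, b) with a ≥ 1 (shape–rate) is (a−1)/b = 46/11 ≈ 4.182.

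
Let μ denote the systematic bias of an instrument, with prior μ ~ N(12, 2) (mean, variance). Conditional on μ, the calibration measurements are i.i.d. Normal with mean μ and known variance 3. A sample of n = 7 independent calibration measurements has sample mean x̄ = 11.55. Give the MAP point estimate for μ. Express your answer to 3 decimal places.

μ̂_MAP = 11.629

n = 7, x̄ = 11.55.
For a Normal prior and Normal likelihood with known variance, the posterior is Normal; its mode equals its mean, the precision-weighted average.
Prior precision 1/σ₀² = 1/2 = 0.5; data precision n/σ² = 7/3.
μ̂ = (0.5·12 + (7/3)·11.55) / (0.5 + 7/3) = 32.95/(17/6) = 1977/170 ≈ 11.629.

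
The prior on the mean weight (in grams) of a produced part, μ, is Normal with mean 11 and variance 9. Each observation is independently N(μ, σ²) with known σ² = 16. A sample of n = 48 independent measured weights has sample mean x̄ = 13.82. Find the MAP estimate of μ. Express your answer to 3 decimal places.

n = 48, x̄ = 13.82.
For a Normal prior and Normal likelihood with known variance, the posterior is Normal; its mode equals its mean, the precision-weighted average.
Prior precision 1/σ₀² = 1/9; data precision n/σ² = 48/16 = 3.
μ̂ = ((1/9)·11 + 3·13.82) / (1/9 + 3) = (19207/450)/(28/9) = 19207/1400 ≈ 13.719.

μ̂_MAP = 13.719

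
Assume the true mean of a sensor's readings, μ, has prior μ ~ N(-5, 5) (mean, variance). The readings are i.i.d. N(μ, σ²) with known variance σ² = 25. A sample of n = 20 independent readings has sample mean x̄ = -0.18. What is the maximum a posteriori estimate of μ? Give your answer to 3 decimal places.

n = 20, x̄ = -0.18.
For a Normal prior and Normal likelihood with known variance, the posterior is Normal; its mode equals its mean, the precision-weighted average.
Prior precision 1/σ₀² = 1/5 = 0.2; data precision n/σ² = 20/25 = 0.8.
μ̂ = (0.2·(-5) + 0.8·(-0.18)) / (0.2 + 0.8) = (-1.144)/1 = -1.144.

μ̂_MAP = -1.144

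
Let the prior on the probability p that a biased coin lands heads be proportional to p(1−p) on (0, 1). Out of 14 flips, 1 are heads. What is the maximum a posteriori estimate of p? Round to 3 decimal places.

p̂_MAP = 0.125

The prior density ∝ p(1−p)^1 is the kernel of Beta(2, 2).
Data: 1 success in 14 trials. The binomial likelihood contributes p(1−p)^13, so the posterior is Beta(2+1, 2+13) = Beta(3, 15).
For Beta(a, b) with a, b > 1 the mode is (a−1)/(a+b−2) = 2/16 ≈ 0.125.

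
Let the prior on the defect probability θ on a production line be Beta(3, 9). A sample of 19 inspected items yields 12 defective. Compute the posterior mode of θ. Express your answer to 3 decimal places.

θ̂_MAP = 0.483

Prior: Beta(3, 9).
Data: 12 successes in 19 trials. The binomial likelihood contributes θ^12(1−θ)^7, so the posterior is Beta(3+12, 9+7) = Beta(15, 16).
For Beta(a, b) with a, b > 1 the mode is (a−1)/(a+b−2) = 14/29 ≈ 0.483.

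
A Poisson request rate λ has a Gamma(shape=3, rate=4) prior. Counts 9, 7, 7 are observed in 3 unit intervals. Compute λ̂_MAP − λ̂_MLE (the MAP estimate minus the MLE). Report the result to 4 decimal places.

MAP − MLE = -4.0952

Σxᵢ = 23. Posterior is Gamma(26, 7); MAP = (26−1)/7 = 25/7 ≈ 3.57143.
MLE = x̄ = 23/3 ≈ 7.66667.
Difference = 25/7 − 23/3 = -86/21 ≈ -4.0952.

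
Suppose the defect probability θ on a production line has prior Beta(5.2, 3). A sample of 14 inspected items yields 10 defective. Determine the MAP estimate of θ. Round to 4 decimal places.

Prior: Beta(5.2, 3).
Data: 10 successes in 14 trials. The binomial likelihood contributes θ^10(1−θ)^4, so the posterior is Beta(5.2+10, 3+4) = Beta(15.2, 7).
For Beta(a, b) with a, b > 1 the mode is (a−1)/(a+b−2) = 14.2/20.2 ≈ 0.7030.

θ̂_MAP = 0.7030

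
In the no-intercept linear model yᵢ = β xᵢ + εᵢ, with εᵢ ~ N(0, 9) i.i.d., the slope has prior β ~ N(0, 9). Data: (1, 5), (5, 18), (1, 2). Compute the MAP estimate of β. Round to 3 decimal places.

log p(β | y) = −Σ(yᵢ − βxᵢ)²/(2·9) − β²/(2·9) + const.
Setting the derivative to zero: Σxᵢ(yᵢ − βxᵢ)/9 − β/9 = 0, so β = Σxᵢyᵢ / (Σxᵢ² + σ²/τ²).
Σxᵢyᵢ = 1·5 + 5·18 + 1·2 = 97; Σxᵢ² = 27; σ²/τ² = 1.
β̂_MAP = 97 / (27 + 1) = 97/28 ≈ 3.464.

β̂_MAP = 3.464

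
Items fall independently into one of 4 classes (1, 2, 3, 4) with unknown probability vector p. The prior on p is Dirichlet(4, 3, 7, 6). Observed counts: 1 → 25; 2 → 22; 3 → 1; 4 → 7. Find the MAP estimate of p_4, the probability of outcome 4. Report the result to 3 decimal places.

The posterior is Dirichlet(αᵢ + nᵢ) = Dirichlet(29, 25, 8, 13).
For a Dirichlet(a₁,…,a_K) with all aᵢ > 1, the mode has j-th component (aⱼ − 1)/(Σaᵢ − K).
Here Σaᵢ = 75 and K = 4, so p_4 = (13 − 1)/(75 − 4) = 12/71 ≈ 0.169.

MAP estimate: 0.169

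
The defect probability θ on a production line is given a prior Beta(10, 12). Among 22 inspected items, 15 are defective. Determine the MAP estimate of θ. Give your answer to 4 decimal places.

Prior: Beta(10, 12).
Data: 15 successes in 22 trials. The binomial likelihood contributes θ^15(1−θ)^7, so the posterior is Beta(10+15, 12+7) = Beta(25, 19).
For Beta(a, b) with a, b > 1 the mode is (a−1)/(a+b−2) = 24/42 ≈ 0.5714.

θ̂_MAP = 0.5714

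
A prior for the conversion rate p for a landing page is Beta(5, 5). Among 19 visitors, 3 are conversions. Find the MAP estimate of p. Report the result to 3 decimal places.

p̂_MAP = 0.259

Prior: Beta(5, 5).
Data: 3 successes in 19 trials. The binomial likelihood contributes p^3(1−p)^16, so the posterior is Beta(5+3, 5+16) = Beta(8, 21).
For Beta(a, b) with a, b > 1 the mode is (a−1)/(a+b−2) = 7/27 ≈ 0.259.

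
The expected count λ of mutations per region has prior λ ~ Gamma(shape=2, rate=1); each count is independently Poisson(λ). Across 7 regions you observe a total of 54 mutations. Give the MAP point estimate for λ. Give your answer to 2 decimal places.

Σxᵢ = 54, n = 7.
Posterior ∝ λe^(−1λ) · λ^54e^(−7λ) = λ^55e^(−8λ), i.e. Gamma(shape=56, rate=8).
The mode of a Gamma(a, b) with a ≥ 1 (shape–rate) is (a−1)/b = 55/8 ≈ 6.88.

λ̂_MAP = 6.88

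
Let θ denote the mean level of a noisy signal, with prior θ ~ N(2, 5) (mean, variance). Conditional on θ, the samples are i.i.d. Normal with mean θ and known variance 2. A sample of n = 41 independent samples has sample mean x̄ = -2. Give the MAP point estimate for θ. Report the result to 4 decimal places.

θ̂_MAP = -1.9614

n = 41, x̄ = -2.
For a Normal prior and Normal likelihood with known variance, the posterior is Normal; its mode equals its mean, the precision-weighted average.
Prior precision 1/σ₀² = 1/5 = 0.2; data precision n/σ² = 41/2 = 20.5.
θ̂ = (0.2·2 + 20.5·(-2)) / (0.2 + 20.5) = (-40.6)/20.7 = -406/207 ≈ -1.9614.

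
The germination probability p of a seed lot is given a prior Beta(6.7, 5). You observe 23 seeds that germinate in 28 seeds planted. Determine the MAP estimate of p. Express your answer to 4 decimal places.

Prior: Beta(6.7, 5).
Data: 23 successes in 28 trials. The binomial likelihood contributes p^23(1−p)^5, so the posterior is Beta(6.7+23, 5+5) = Beta(29.7, 10).
For Beta(a, b) with a, b > 1 the mode is (a−1)/(a+b−2) = 28.7/37.7 ≈ 0.7613.

p̂_MAP = 0.7613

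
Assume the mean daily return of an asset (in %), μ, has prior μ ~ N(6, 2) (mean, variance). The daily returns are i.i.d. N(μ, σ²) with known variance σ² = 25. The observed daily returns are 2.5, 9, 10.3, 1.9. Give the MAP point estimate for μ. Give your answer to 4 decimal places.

μ̂_MAP = 5.9818

n = 4; x̄ = (2.5 + 9 + 10.3 + 1.9)/4 = 23.7/4 = 5.925.
For a Normal prior and Normal likelihood with known variance, the posterior is Normal; its mode equals its mean, the precision-weighted average.
Prior precision 1/σ₀² = 1/2 = 0.5; data precision n/σ² = 4/25 = 0.16.
μ̂ = (0.5·6 + 0.16·5.925) / (0.5 + 0.16) = 3.948/0.66 = 329/55 ≈ 5.9818.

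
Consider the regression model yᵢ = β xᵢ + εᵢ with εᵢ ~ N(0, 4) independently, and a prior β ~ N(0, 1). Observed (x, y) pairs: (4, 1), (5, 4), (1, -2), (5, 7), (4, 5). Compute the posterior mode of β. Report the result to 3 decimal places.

β̂_MAP = 0.885

log p(β | y) = −Σ(yᵢ − βxᵢ)²/(2·4) − β²/(2·1) + const.
Setting the derivative to zero: Σxᵢ(yᵢ − βxᵢ)/4 − β/1 = 0, so β = Σxᵢyᵢ / (Σxᵢ² + σ²/τ²).
Σxᵢyᵢ = 4·1 + 5·4 + 1·(-2) + 5·7 + 4·5 = 77; Σxᵢ² = 83; σ²/τ² = 4.
β̂_MAP = 77 / (83 + 4) = 77/87 ≈ 0.885.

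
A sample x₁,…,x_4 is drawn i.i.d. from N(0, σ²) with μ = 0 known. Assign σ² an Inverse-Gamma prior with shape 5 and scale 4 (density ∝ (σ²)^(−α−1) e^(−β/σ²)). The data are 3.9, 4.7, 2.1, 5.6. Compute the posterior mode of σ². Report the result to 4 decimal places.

σ̂²_MAP = 5.0669

Sum of squared deviations about the known mean: SS = (3.9−0)² + (4.7−0)² + (2.1−0)² + (5.6−0)² = 73.07.
The Normal likelihood contributes (σ²)^(−n/2) exp(−SS/(2σ²)), so the posterior is Inverse-Gamma(α + n/2, β + SS/2) = Inverse-Gamma(7, 40.535).
The mode of Inverse-Gamma(a, b) is b/(a+1) = 40.535/8 ≈ 5.0669.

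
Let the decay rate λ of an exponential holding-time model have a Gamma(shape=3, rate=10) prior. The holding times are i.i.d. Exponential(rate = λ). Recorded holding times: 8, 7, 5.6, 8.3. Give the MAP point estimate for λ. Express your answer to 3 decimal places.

λ̂_MAP = 0.154

The Exponential(rate=λ) likelihood is ∝ λ^n e^(−λΣtᵢ). Here n = 4 and Σtᵢ = 8 + 7 + 5.6 + 8.3 = 28.9.
Posterior ∝ λ^2e^(−10λ) · λ^4e^(−28.9λ) = λ^6e^(−38.9λ), i.e. Gamma(7, 38.9).
Mode = (a−1)/b = 6/38.9 ≈ 0.154.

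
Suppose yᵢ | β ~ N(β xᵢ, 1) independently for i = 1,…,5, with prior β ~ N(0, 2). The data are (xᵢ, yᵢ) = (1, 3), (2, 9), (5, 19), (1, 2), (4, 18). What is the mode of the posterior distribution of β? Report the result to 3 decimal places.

log p(β | y) = −Σ(yᵢ − βxᵢ)²/(2·1) − β²/(2·2) + const.
Setting the derivative to zero: Σxᵢ(yᵢ − βxᵢ)/1 − β/2 = 0, so β = Σxᵢyᵢ / (Σxᵢ² + σ²/τ²).
Σxᵢyᵢ = 1·3 + 2·9 + 5·19 + 1·2 + 4·18 = 190; Σxᵢ² = 47; σ²/τ² = 0.5.
β̂_MAP = 190 / (47 + 0.5) = 190/47.5 ≈ 4.000.

β̂_MAP = 4.000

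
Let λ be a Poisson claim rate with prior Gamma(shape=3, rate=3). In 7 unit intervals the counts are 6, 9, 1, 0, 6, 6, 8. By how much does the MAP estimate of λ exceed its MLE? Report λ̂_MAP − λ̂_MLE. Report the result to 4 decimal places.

MAP − MLE = -1.3429

Σxᵢ = 36. Posterior is Gamma(39, 10); MAP = (39−1)/10 = 38/10 ≈ 3.80000.
MLE = x̄ = 36/7 ≈ 5.14286.
Difference = 38/10 − 36/7 = -47/35 ≈ -1.3429.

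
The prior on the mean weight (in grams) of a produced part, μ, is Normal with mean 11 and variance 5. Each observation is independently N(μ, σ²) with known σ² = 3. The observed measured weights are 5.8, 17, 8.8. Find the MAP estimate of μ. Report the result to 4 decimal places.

μ̂_MAP = 10.6111

n = 3; x̄ = (5.8 + 17 + 8.8)/3 = 31.6/3 = 158/15 ≈ 10.5333.
For a Normal prior and Normal likelihood with known variance, the posterior is Normal; its mode equals its mean, the precision-weighted average.
Prior precision 1/σ₀² = 1/5 = 0.2; data precision n/σ² = 3/3 = 1.
μ̂ = (0.2·11 + 1·(158/15)) / (0.2 + 1) = (191/15)/1.2 = 191/18 ≈ 10.6111.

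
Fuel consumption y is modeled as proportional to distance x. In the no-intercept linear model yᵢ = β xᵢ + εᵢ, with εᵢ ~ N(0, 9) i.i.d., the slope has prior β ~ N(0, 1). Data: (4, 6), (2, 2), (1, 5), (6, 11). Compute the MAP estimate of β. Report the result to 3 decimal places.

β̂_MAP = 1.500

log p(β | y) = −Σ(yᵢ − βxᵢ)²/(2·9) − β²/(2·1) + const.
Setting the derivative to zero: Σxᵢ(yᵢ − βxᵢ)/9 − β/1 = 0, so β = Σxᵢyᵢ / (Σxᵢ² + σ²/τ²).
Σxᵢyᵢ = 4·6 + 2·2 + 1·5 + 6·11 = 99; Σxᵢ² = 57; σ²/τ² = 9.
β̂_MAP = 99 / (57 + 9) = 99/66 ≈ 1.500.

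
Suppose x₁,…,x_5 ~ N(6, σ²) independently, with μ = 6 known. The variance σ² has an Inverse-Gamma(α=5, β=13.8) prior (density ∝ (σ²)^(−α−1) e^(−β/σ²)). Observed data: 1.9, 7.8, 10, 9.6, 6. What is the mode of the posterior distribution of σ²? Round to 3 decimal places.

Sum of squared deviations about the known mean: SS = (1.9−6)² + (7.8−6)² + (10−6)² + (9.6−6)² + (6−6)² = 49.01.
The Normal likelihood contributes (σ²)^(−n/2) exp(−SS/(2σ²)), so the posterior is Inverse-Gamma(α + n/2, β + SS/2) = Inverse-Gamma(7.5, 38.305).
The mode of Inverse-Gamma(a, b) is b/(a+1) = 38.305/8.5 ≈ 4.506.

σ̂²_MAP = 4.506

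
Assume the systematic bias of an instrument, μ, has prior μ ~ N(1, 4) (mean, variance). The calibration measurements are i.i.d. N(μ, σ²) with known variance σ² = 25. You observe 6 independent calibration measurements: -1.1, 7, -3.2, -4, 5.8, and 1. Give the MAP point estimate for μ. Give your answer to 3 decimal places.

n = 6; x̄ = ((-1.1) + 7 + (-3.2) + (-4) + 5.8 + 1)/6 = 5.5/6 = 11/12 ≈ 0.9167.
For a Normal prior and Normal likelihood with known variance, the posterior is Normal; its mode equals its mean, the precision-weighted average.
Prior precision 1/σ₀² = 1/4 = 0.25; data precision n/σ² = 6/25 = 0.24.
μ̂ = (0.25·1 + 0.24·(11/12)) / (0.25 + 0.24) = 0.47/0.49 = 47/49 ≈ 0.959.

μ̂_MAP = 0.959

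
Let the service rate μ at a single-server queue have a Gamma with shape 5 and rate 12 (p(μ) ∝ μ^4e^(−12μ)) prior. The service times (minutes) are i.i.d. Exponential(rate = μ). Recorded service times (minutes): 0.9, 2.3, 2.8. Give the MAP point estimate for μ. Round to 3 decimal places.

The Exponential(rate=μ) likelihood is ∝ μ^n e^(−μΣtᵢ). Here n = 3 and Σtᵢ = 0.9 + 2.3 + 2.8 = 6.
Posterior ∝ μ^4e^(−12μ) · μ^3e^(−6μ) = μ^7e^(−18μ), i.e. Gamma(8, 18).
Mode = (a−1)/b = 7/18 ≈ 0.389.

μ̂_MAP = 0.389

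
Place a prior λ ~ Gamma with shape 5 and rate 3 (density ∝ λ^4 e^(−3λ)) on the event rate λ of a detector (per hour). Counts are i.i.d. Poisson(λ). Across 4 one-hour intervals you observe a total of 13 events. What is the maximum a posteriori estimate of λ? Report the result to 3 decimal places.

λ̂_MAP = 2.429

Σxᵢ = 13, n = 4.
Posterior ∝ λ^4e^(−3λ) · λ^13e^(−4λ) = λ^17e^(−7λ), i.e. Gamma(shape=18, rate=7).
The mode of a Gamma(a, b) with a ≥ 1 (shape–rate) is (a−1)/b = 17/7 ≈ 2.429.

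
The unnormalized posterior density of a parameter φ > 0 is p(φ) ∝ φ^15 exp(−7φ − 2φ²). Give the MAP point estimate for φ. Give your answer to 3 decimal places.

ℓ'(φ) = 15/φ − 7 − 4φ. Setting this to zero and multiplying by φ: 4φ² + 7φ − 15 = 0.
φ = (−7 + √(7² + 4·4·15)) / (2·4) = (−7 + √289) / 8 = (−7 + 17)/8 = 5/4.
ℓ''(φ) = −15/φ² − 4 < 0, confirming a maximum.

φ̂_MAP = 1.250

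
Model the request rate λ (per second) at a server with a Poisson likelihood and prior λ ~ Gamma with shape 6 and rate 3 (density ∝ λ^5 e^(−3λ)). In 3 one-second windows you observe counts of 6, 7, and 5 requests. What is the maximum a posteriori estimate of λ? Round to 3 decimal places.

λ̂_MAP = 3.833

Σxᵢ = 6+7+5 = 18, with n = 3.
Posterior ∝ λ^5e^(−3λ) · λ^18e^(−3λ) = λ^23e^(−6λ), i.e. Gamma(shape=24, rate=6).
The mode of a Gamma(a, b) with a ≥ 1 (shape–rate) is (a−1)/b = 23/6 ≈ 3.833.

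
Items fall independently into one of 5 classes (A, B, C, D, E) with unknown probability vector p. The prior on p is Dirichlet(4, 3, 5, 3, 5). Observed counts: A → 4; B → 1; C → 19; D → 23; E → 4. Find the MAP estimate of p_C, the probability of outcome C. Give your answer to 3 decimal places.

The posterior is Dirichlet(αᵢ + nᵢ) = Dirichlet(8, 4, 24, 26, 9).
For a Dirichlet(a₁,…,a_K) with all aᵢ > 1, the mode has j-th component (aⱼ − 1)/(Σaᵢ − K).
Here Σaᵢ = 71 and K = 5, so p_C = (24 − 1)/(71 − 5) = 23/66 ≈ 0.348.

MAP estimate of p_C = 0.348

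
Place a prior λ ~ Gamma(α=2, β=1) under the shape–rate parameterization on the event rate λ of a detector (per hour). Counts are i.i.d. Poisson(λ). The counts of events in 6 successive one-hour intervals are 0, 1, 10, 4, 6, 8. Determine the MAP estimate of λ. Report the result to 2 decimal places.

Σxᵢ = 0+1+10+4+6+8 = 29, with n = 6.
Posterior ∝ λe^(−1λ) · λ^29e^(−6λ) = λ^30e^(−7λ), i.e. Gamma(shape=31, rate=7).
The mode of a Gamma(a, b) with a ≥ 1 (shape–rate) is (a−1)/b = 30/7 ≈ 4.29.

λ̂_MAP = 4.29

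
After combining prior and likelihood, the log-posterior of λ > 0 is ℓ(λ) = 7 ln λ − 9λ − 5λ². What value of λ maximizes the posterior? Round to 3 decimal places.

ℓ'(λ) = 7/λ − 9 − 10λ. Setting this to zero and multiplying by λ: 10λ² + 9λ − 7 = 0.
λ = (−9 + √(9² + 4·10·7)) / (2·10) = (−9 + √361) / 20 = (−9 + 19)/20 = 1/2.
ℓ''(λ) = −7/λ² − 10 < 0, confirming a maximum.

λ̂_MAP = 0.500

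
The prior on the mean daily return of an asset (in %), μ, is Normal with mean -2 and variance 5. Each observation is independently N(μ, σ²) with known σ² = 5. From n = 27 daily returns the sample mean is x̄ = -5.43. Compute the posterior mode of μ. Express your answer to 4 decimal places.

n = 27, x̄ = -5.43.
For a Normal prior and Normal likelihood with known variance, the posterior is Normal; its mode equals its mean, the precision-weighted average.
Prior precision 1/σ₀² = 1/5 = 0.2; data precision n/σ² = 27/5 = 5.4.
μ̂ = (0.2·(-2) + 5.4·(-5.43)) / (0.2 + 5.4) = (-29.722)/5.6 = -5.3075.

μ̂_MAP = -5.3075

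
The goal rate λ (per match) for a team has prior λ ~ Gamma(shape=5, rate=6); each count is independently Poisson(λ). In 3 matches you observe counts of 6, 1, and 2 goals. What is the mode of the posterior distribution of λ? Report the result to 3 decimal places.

Σxᵢ = 6+1+2 = 9, with n = 3.
Posterior ∝ λ^4e^(−6λ) · λ^9e^(−3λ) = λ^13e^(−9λ), i.e. Gamma(shape=14, rate=9).
The mode of a Gamma(a, b) with a ≥ 1 (shape–rate) is (a−1)/b = 13/9 ≈ 1.444.

λ̂_MAP = 1.444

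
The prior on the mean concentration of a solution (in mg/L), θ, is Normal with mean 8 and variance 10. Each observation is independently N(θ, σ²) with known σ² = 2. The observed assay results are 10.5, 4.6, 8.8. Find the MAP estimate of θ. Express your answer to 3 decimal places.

θ̂_MAP = 7.969

n = 3; x̄ = (10.5 + 4.6 + 8.8)/3 = 23.9/3 = 239/30 ≈ 7.9667.
For a Normal prior and Normal likelihood with known variance, the posterior is Normal; its mode equals its mean, the precision-weighted average.
Prior precision 1/σ₀² = 1/10 = 0.1; data precision n/σ² = 3/2 = 1.5.
θ̂ = (0.1·8 + 1.5·(239/30)) / (0.1 + 1.5) = 12.75/1.6 = 7.96875 ≈ 7.969.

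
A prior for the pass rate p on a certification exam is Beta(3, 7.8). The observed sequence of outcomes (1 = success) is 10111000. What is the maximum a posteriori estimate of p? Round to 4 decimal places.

p̂_MAP = 0.3571

Prior: Beta(3, 7.8).
Data: 4 successes in 8 trials (from the sequence). The binomial likelihood contributes p^4(1−p)^4, so the posterior is Beta(3+4, 7.8+4) = Beta(7, 11.8).
For Beta(a, b) with a, b > 1 the mode is (a−1)/(a+b−2) = 6/16.8 ≈ 0.3571.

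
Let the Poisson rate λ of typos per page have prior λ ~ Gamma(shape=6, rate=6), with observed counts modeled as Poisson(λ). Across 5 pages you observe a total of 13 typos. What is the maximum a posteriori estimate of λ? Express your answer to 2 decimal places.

λ̂_MAP = 1.64

Σxᵢ = 13, n = 5.
Posterior ∝ λ^5e^(−6λ) · λ^13e^(−5λ) = λ^18e^(−11λ), i.e. Gamma(shape=19, rate=11).
The mode of a Gamma(a, b) with a ≥ 1 (shape–rate) is (a−1)/b = 18/11 ≈ 1.64.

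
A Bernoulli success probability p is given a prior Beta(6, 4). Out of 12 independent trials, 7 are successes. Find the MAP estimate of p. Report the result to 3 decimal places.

p̂_MAP = 0.600

Prior: Beta(6, 4).
Data: 7 successes in 12 trials. The binomial likelihood contributes p^7(1−p)^5, so the posterior is Beta(6+7, 4+5) = Beta(13, 9).
For Beta(a, b) with a, b > 1 the mode is (a−1)/(a+b−2) = 12/20 ≈ 0.600.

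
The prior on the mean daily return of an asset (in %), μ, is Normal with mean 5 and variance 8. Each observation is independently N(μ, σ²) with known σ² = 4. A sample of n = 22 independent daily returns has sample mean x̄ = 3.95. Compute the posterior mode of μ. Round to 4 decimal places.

n = 22, x̄ = 3.95.
For a Normal prior and Normal likelihood with known variance, the posterior is Normal; its mode equals its mean, the precision-weighted average.
Prior precision 1/σ₀² = 1/8 = 0.125; data precision n/σ² = 22/4 = 5.5.
μ̂ = (0.125·5 + 5.5·3.95) / (0.125 + 5.5) = 22.35/5.625 = 298/75 ≈ 3.9733.

μ̂_MAP = 3.9733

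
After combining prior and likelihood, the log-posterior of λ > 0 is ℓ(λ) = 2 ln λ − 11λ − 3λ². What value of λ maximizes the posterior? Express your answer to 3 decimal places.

ℓ'(λ) = 2/λ − 11 − 6λ. Setting this to zero and multiplying by λ: 6λ² + 11λ − 2 = 0.
λ = (−11 + √(11² + 4·6·2)) / (2·6) = (−11 + √169) / 12 = (−11 + 13)/12 = 1/6.
ℓ''(λ) = −2/λ² − 6 < 0, confirming a maximum.

λ̂_MAP = 0.167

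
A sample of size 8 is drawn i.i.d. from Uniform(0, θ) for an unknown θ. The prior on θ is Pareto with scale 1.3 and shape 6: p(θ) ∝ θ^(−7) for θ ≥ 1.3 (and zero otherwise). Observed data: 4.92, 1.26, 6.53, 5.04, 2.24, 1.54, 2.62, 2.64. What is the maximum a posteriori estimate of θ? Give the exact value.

θ̂_MAP = 6.53

The Uniform(0, θ) likelihood is θ^(−n) for θ ≥ max(xᵢ), zero otherwise. Here max(xᵢ) = 6.53.
Posterior ∝ θ^(−7) · θ^(−8) = θ^(−15) on θ ≥ max(1.3, 6.53) = 6.53.
This density is strictly decreasing in θ, so the posterior mode lies at the lower boundary of the support.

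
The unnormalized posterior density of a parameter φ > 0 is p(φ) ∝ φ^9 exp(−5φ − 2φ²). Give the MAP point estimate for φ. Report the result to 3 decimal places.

φ̂_MAP = 1.000

ℓ'(φ) = 9/φ − 5 − 4φ. Setting this to zero and multiplying by φ: 4φ² + 5φ − 9 = 0.
φ = (−5 + √(5² + 4·4·9)) / (2·4) = (−5 + √169) / 8 = (−5 + 13)/8 = 1.
ℓ''(φ) = −9/φ² − 4 < 0, confirming a maximum.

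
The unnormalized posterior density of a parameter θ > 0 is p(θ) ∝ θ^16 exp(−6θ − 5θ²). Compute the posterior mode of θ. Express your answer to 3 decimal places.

ℓ'(θ) = 16/θ − 6 − 10θ. Setting this to zero and multiplying by θ: 10θ² + 6θ − 16 = 0.
θ = (−6 + √(6² + 4·10·16)) / (2·10) = (−6 + √676) / 20 = (−6 + 26)/20 = 1.
ℓ''(θ) = −16/θ² − 10 < 0, confirming a maximum.

θ̂_MAP = 1.000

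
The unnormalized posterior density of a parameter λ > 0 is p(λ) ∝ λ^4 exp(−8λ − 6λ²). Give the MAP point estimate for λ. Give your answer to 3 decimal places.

ℓ'(λ) = 4/λ − 8 − 12λ. Setting this to zero and multiplying by λ: 12λ² + 8λ − 4 = 0.
λ = (−8 + √(8² + 4·12·4)) / (2·12) = (−8 + √256) / 24 = (−8 + 16)/24 = 1/3.
ℓ''(λ) = −4/λ² − 12 < 0, confirming a maximum.

λ̂_MAP = 0.333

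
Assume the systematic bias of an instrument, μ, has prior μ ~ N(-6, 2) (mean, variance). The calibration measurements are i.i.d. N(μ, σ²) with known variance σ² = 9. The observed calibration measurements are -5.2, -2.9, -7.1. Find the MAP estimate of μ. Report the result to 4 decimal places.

n = 3; x̄ = ((-5.2) + (-2.9) + (-7.1))/3 = -15.2/3 = -76/15 ≈ -5.0667.
For a Normal prior and Normal likelihood with known variance, the posterior is Normal; its mode equals its mean, the precision-weighted average.
Prior precision 1/σ₀² = 1/2 = 0.5; data precision n/σ² = 3/9 = 1/3.
μ̂ = (0.5·(-6) + (1/3)·(-76/15)) / (0.5 + 1/3) = (-211/45)/(5/6) = -422/75 ≈ -5.6267.

μ̂_MAP = -5.6267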